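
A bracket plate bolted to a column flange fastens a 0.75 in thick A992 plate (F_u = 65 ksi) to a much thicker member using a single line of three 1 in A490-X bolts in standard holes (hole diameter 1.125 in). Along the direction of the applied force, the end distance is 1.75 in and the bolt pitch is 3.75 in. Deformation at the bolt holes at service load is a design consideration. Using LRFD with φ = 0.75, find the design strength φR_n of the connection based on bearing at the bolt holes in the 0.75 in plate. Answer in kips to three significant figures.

Per bolt r_n = 1.2 l_c t F_u ≤ 2.4 d t F_u; upper limit = 2.4 × 1 × 0.75 × 65 = 117 kips.
Edge bolt: l_c = 1.75 − 1.125/2 = 1.188 in → 1.2 × 1.188 × 0.75 × 65 = 69.47 → r_n = 69.47 kips.
Interior bolts: l_c = 3.75 − 1.125 = 2.625 in → 1.2 × 2.625 × 0.75 × 65 = 153.6 → r_n = 117 kips.
R_n = 1 × 69.47 + 2 × 117 = 303.5 kips.
Design strength φR_n = 0.75 × 303.5 = 228 kips.

228 kips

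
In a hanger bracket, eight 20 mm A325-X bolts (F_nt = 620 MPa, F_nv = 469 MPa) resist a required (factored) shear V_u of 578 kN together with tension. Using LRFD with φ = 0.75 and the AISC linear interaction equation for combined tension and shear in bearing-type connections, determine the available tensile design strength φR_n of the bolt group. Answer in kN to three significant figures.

755 kN

A_b = π·20²/4 = 314.2 mm²; f_rv = 578 × 1000 / (8 × 314.2) = 230 MPa.
F'_nt = 1.3 F_nt − (F_nt / φF_nv) f_rv = 1.3·620 − (620/(0.75·469))·230 = 400.6 MPa, capped at F_nt → F'_nt = 400.6 MPa.
R_n = F'_nt · A_b · n = 400.6 × 314.2 × 8 / 1000 = 1007 kN.
Design strength φR_n = 0.75 × 1007 = 755 kN.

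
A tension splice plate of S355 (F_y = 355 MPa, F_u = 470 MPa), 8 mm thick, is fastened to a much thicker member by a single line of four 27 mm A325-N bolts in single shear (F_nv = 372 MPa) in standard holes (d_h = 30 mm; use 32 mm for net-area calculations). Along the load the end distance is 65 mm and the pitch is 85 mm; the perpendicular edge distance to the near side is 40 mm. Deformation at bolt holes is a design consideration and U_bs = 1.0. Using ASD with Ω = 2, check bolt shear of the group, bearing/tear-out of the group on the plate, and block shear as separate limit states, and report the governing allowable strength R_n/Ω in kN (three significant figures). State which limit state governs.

280 kN (block shear governs)

Bolt shear: A_b = π·27²/4 = 572.6 mm²; R_n = 372 × 572.6 × 4 × 1 / 1000 = 852 kN → 852 / 2 = 426 kN.
Bearing: edge l_c = 50, r_n = 225.6 kN; interior l_c = 55, r_n = 243.6 kN; R_n = 225.6 + 3·243.6 = 956.5 kN → 478 kN.
Block shear: A_gv = 2560, A_nv = 1664, A_nt = 192 mm²; R_n = min(0.6F_uA_nv, 0.6F_yA_gv) + U_bs·F_u·A_nt = 559.5 kN → 280 kN.
Block shear governs: 280 kN.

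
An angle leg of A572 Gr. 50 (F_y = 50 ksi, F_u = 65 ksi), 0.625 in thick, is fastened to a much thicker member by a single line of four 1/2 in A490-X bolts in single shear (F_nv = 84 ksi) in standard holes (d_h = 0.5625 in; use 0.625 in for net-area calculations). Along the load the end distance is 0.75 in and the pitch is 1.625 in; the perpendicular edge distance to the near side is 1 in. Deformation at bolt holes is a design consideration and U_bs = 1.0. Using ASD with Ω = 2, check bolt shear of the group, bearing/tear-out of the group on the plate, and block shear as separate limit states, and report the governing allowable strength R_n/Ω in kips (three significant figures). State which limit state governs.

Bolt shear: A_b = π·0.5²/4 = 0.1963 in²; R_n = 84 × 0.1963 × 4 × 1 = 65.97 kips → 65.97 / 2 = 33 kips.
Bearing: edge l_c = 0.4688, r_n = 22.85 kips; interior l_c = 1.062, r_n = 48.75 kips; R_n = 22.85 + 3·48.75 = 169.1 kips → 84.6 kips.
Block shear: A_gv = 3.516, A_nv = 2.148, A_nt = 0.4297 in²; R_n = min(0.6F_uA_nv, 0.6F_yA_gv) + U_bs·F_u·A_nt = 111.7 kips → 55.9 kips.
Bolt shear governs: 33 kips.

33 kips (bolt shear governs)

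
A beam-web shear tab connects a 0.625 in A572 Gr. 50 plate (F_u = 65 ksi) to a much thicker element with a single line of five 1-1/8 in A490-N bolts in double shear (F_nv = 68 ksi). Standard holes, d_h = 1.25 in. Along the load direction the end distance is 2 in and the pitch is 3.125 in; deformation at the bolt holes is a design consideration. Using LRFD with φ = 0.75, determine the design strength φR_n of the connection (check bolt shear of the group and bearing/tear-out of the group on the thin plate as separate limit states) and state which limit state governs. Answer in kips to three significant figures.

Bolt shear: A_b = π·1.125²/4 = 0.994 in²; R_n = 68 × 0.994 × 5 × 2 = 675.9 kips → 0.75 × 675.9 = 507 kips.
Bearing (1.2 l_c t F_u ≤ 2.4 d t F_u): upper limit = 2.4·1.125·0.625·65 = 109.7 kips.
  Edge l_c = 2 − 1.25/2 = 1.375 → r_n = 67.03 kips; interior l_c = 3.125 − 1.25 = 1.875 → r_n = 91.41 kips.
  R_n,bearing = 1·67.03 + 4·91.41 = 432.7 kips → 0.75 × 432.7 = 324 kips.
Bearing governs: 324 kips.

324 kips (bearing governs)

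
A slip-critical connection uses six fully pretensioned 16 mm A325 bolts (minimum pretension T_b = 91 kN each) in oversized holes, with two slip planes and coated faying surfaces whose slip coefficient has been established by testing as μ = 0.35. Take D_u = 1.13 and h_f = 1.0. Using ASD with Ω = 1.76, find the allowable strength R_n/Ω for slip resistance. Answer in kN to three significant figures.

245 kN

R_n = μ · D_u · h_f · T_b · n_s · n_b = 0.35 × 1.13 × 1.0 × 91 × 2 × 6 = 431.9 kN.
Allowable strength R_n/Ω = 431.9 / 1.76 = 245 kN.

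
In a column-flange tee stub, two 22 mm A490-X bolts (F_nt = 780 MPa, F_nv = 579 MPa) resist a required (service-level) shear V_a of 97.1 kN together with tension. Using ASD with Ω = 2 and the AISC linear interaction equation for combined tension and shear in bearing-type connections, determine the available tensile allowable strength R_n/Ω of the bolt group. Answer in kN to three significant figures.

255 kN

A_b = π·22²/4 = 380.1 mm²; f_rv = 97.1 × 1000 / (2 × 380.1) = 127.7 MPa.
F'_nt = 1.3 F_nt − (Ω F_nt / F_nv) f_rv = 1.3·780 − (2·780/579)·127.7 = 669.9 MPa, capped at F_nt → F'_nt = 669.9 MPa.
R_n = F'_nt · A_b · n = 669.9 × 380.1 × 2 / 1000 = 509.3 kN.
Allowable strength R_n/Ω = 509.3 / 2 = 255 kN.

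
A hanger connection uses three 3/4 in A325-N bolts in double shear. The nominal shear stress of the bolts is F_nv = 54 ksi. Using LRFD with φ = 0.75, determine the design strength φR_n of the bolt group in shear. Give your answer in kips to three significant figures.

A_b = π × 0.75² / 4 = 0.4418 in².
R_n = F_nv · A_b · n · n_s = 54 × 0.4418 × 3 × 2 = 143.1 kips.
Design strength φR_n = 0.75 × 143.1 = 107 kips.

107 kips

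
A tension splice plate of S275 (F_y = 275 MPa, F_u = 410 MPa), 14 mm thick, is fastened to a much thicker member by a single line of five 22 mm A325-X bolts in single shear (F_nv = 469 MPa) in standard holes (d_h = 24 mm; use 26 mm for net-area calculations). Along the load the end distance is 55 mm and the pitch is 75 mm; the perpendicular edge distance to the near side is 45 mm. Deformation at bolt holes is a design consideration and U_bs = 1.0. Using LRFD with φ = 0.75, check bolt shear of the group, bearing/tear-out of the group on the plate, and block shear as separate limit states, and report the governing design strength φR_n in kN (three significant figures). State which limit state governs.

669 kN (bolt shear governs)

Bolt shear: A_b = π·22²/4 = 380.1 mm²; R_n = 469 × 380.1 × 5 × 1 / 1000 = 891.4 kN → 0.75 × 891.4 = 669 kN.
Bearing: edge l_c = 43, r_n = 296.2 kN; interior l_c = 51, r_n = 303.1 kN; R_n = 296.2 + 4·303.1 = 1508 kN → 1130 kN.
Block shear: A_gv = 4970, A_nv = 3332, A_nt = 448 mm²; R_n = min(0.6F_uA_nv, 0.6F_yA_gv) + U_bs·F_u·A_nt = 1003 kN → 753 kN.
Bolt shear governs: 669 kN.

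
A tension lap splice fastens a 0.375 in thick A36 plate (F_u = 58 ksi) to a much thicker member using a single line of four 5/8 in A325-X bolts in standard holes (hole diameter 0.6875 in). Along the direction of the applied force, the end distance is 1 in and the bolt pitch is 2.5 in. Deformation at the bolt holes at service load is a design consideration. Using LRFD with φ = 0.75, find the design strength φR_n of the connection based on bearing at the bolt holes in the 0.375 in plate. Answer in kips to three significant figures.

86.3 kips

Per bolt r_n = 1.2 l_c t F_u ≤ 2.4 d t F_u; upper limit = 2.4 × 0.625 × 0.375 × 58 = 32.62 kips.
Edge bolt: l_c = 1 − 0.6875/2 = 0.6562 in → 1.2 × 0.6562 × 0.375 × 58 = 17.13 → r_n = 17.13 kips.
Interior bolts: l_c = 2.5 − 0.6875 = 1.812 in → 1.2 × 1.812 × 0.375 × 58 = 47.31 → r_n = 32.62 kips.
R_n = 1 × 17.13 + 3 × 32.62 = 115 kips.
Design strength φR_n = 0.75 × 115 = 86.3 kips.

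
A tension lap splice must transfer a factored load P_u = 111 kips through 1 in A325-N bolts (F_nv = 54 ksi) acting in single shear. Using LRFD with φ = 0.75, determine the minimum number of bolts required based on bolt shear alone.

4 bolts

A_b = π·1²/4 = 0.7854 in².
Per-bolt design strength φR_n = 0.75 × 54 × 0.7854 × 1 = 31.81 kips.
n ≥ 111 / 31.81 = 3.49 → use 4 bolts.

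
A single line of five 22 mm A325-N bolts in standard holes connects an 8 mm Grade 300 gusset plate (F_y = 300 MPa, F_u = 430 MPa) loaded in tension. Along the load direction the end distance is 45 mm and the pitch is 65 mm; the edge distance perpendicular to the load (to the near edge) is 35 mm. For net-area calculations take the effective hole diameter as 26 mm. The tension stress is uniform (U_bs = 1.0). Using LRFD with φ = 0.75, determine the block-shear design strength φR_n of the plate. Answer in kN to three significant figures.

348 kN

Shear plane L_v = 45 + 4·65 = 305 mm; A_gv = 305 × 8 = 2440 mm².
A_nv = (305 − 4.5·26) × 8 = 1504 mm².
A_nt = (35 − 0.5·26) × 8 = 176 mm².
0.6 F_u A_nv = 388 kN; 0.6 F_y A_gv = 439.2 kN → shear rupture governs the shear term.
R_n = 388 + 1.0 × 430 × 176 / 1000 = 463.7 kN.
Design strength φR_n = 0.75 × 463.7 = 348 kN.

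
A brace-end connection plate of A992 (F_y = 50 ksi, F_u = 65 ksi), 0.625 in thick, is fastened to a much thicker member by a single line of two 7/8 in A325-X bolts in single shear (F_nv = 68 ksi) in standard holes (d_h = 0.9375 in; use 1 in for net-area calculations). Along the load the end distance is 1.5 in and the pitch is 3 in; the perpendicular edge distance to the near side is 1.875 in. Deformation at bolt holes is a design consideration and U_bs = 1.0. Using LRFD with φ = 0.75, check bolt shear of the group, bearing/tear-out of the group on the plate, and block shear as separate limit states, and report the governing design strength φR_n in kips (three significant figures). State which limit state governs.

61.3 kips (bolt shear governs)

Bolt shear: A_b = π·0.875²/4 = 0.6013 in²; R_n = 68 × 0.6013 × 2 × 1 = 81.78 kips → 0.75 × 81.78 = 61.3 kips.
Bearing: edge l_c = 1.031, r_n = 50.27 kips; interior l_c = 2.062, r_n = 85.31 kips; R_n = 50.27 + 1·85.31 = 135.6 kips → 102 kips.
Block shear: A_gv = 2.812, A_nv = 1.875, A_nt = 0.8594 in²; R_n = min(0.6F_uA_nv, 0.6F_yA_gv) + U_bs·F_u·A_nt = 129 kips → 96.7 kips.
Bolt shear governs: 61.3 kips.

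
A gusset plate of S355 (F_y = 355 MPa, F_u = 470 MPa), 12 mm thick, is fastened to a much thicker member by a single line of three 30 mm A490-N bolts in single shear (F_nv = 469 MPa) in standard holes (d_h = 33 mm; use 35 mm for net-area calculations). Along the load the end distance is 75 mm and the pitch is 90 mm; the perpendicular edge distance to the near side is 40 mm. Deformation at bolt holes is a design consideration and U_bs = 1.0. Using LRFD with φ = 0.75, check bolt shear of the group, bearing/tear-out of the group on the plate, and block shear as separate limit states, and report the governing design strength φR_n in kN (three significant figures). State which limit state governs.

520 kN (block shear governs)

Bolt shear: A_b = π·30²/4 = 706.9 mm²; R_n = 469 × 706.9 × 3 × 1 / 1000 = 994.5 kN → 0.75 × 994.5 = 746 kN.
Bearing: edge l_c = 58.5, r_n = 395.9 kN; interior l_c = 57, r_n = 385.8 kN; R_n = 395.9 + 2·385.8 = 1167 kN → 876 kN.
Block shear: A_gv = 3060, A_nv = 2010, A_nt = 270 mm²; R_n = min(0.6F_uA_nv, 0.6F_yA_gv) + U_bs·F_u·A_nt = 693.7 kN → 520 kN.
Block shear governs: 520 kN.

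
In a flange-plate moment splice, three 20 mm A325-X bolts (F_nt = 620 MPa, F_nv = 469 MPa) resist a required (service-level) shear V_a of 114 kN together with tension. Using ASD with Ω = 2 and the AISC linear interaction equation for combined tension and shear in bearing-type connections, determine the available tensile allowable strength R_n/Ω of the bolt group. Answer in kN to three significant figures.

229 kN

A_b = π·20²/4 = 314.2 mm²; f_rv = 114 × 1000 / (3 × 314.2) = 121 MPa.
F'_nt = 1.3 F_nt − (Ω F_nt / F_nv) f_rv = 1.3·620 − (2·620/469)·121 = 486.2 MPa, capped at F_nt → F'_nt = 486.2 MPa.
R_n = F'_nt · A_b · n = 486.2 × 314.2 × 3 / 1000 = 458.2 kN.
Allowable strength R_n/Ω = 458.2 / 2 = 229 kN.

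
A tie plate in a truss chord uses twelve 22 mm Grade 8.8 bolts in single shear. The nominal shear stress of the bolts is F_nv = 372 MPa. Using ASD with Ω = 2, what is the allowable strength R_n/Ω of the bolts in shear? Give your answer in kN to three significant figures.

848 kN

A_b = π × 22² / 4 = 380.1 mm².
R_n = F_nv · A_b · n · n_s = 372 × 380.1 × 12 × 1 / 1000 = 1697 kN.
Allowable strength R_n/Ω = 1697 / 2 = 848 kN.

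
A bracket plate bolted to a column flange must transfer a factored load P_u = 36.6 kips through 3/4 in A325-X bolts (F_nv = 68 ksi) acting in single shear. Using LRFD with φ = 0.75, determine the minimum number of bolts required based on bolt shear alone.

A_b = π·0.75²/4 = 0.4418 in².
Per-bolt design strength φR_n = 0.75 × 68 × 0.4418 × 1 = 22.53 kips.
n ≥ 36.6 / 22.53 = 1.624 → use 2 bolts.

2 bolts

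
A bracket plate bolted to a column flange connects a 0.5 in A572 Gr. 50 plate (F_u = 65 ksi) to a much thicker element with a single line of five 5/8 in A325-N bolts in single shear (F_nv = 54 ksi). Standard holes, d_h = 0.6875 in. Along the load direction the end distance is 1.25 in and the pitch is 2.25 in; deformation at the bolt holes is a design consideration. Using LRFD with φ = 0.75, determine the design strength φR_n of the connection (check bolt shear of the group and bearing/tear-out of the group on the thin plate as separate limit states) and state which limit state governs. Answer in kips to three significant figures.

62.1 kips (bolt shear governs)

Bolt shear: A_b = π·0.625²/4 = 0.3068 in²; R_n = 54 × 0.3068 × 5 × 1 = 82.83 kips → 0.75 × 82.83 = 62.1 kips.
Bearing (1.2 l_c t F_u ≤ 2.4 d t F_u): upper limit = 2.4·0.625·0.5·65 = 48.75 kips.
  Edge l_c = 1.25 − 0.6875/2 = 0.9062 → r_n = 35.34 kips; interior l_c = 2.25 − 0.6875 = 1.562 → r_n = 48.75 kips.
  R_n,bearing = 1·35.34 + 4·48.75 = 230.3 kips → 0.75 × 230.3 = 173 kips.
Bolt shear governs: 62.1 kips.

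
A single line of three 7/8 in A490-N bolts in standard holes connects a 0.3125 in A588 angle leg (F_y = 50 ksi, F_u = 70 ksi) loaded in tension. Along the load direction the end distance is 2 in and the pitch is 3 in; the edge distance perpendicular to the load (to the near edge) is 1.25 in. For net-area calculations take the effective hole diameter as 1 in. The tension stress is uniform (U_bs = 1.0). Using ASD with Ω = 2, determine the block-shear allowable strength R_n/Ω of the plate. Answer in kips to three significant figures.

Shear plane L_v = 2 + 2·3 = 8 in; A_gv = 8 × 0.3125 = 2.5 in².
A_nv = (8 − 2.5·1) × 0.3125 = 1.719 in².
A_nt = (1.25 − 0.5·1) × 0.3125 = 0.2344 in².
0.6 F_u A_nv = 72.19 kips; 0.6 F_y A_gv = 75 kips → shear rupture governs the shear term.
R_n = 72.19 + 1.0 × 70 × 0.2344 = 88.59 kips.
Allowable strength R_n/Ω = 88.59 / 2 = 44.3 kips.

44.3 kips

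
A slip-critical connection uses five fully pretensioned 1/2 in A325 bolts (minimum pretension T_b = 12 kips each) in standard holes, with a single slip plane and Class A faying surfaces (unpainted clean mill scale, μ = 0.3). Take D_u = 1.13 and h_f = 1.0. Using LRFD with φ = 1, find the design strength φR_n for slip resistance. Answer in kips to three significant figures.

R_n = μ · D_u · h_f · T_b · n_s · n_b = 0.3 × 1.13 × 1.0 × 12 × 1 × 5 = 20.34 kips.
Design strength φR_n = 1 × 20.34 = 20.3 kips.

20.3 kips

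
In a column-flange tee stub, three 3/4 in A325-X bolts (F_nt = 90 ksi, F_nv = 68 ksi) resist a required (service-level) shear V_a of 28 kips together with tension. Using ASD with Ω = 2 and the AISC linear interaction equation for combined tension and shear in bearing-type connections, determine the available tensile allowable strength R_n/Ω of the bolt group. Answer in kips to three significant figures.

A_b = π·0.75²/4 = 0.4418 in²; f_rv = 28 / (3 × 0.4418) = 21.13 ksi.
F'_nt = 1.3 F_nt − (Ω F_nt / F_nv) f_rv = 1.3·90 − (2·90/68)·21.13 = 61.08 ksi, capped at F_nt → F'_nt = 61.08 ksi.
R_n = F'_nt · A_b · n = 61.08 × 0.4418 × 3 = 80.95 kips.
Allowable strength R_n/Ω = 80.95 / 2 = 40.5 kips.

40.5 kips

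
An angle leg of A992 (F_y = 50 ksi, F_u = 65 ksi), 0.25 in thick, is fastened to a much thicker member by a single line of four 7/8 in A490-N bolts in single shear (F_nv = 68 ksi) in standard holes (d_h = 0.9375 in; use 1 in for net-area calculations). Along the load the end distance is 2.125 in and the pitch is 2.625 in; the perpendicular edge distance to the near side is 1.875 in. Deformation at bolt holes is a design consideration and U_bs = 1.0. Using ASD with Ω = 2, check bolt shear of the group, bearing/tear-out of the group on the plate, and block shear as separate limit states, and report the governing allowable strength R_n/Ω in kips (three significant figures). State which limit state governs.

Bolt shear: A_b = π·0.875²/4 = 0.6013 in²; R_n = 68 × 0.6013 × 4 × 1 = 163.6 kips → 163.6 / 2 = 81.8 kips.
Bearing: edge l_c = 1.656, r_n = 32.3 kips; interior l_c = 1.688, r_n = 32.91 kips; R_n = 32.3 + 3·32.91 = 131 kips → 65.5 kips.
Block shear: A_gv = 2.5, A_nv = 1.625, A_nt = 0.3438 in²; R_n = min(0.6F_uA_nv, 0.6F_yA_gv) + U_bs·F_u·A_nt = 85.72 kips → 42.9 kips.
Block shear governs: 42.9 kips.

42.9 kips (block shear governs)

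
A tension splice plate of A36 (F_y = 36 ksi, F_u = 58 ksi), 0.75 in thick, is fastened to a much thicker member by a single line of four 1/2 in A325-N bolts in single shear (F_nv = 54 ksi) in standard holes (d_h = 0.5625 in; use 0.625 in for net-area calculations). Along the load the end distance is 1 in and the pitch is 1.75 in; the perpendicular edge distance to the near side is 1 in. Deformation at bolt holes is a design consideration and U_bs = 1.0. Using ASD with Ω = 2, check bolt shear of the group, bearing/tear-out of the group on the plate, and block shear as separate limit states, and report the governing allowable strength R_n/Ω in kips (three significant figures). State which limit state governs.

21.2 kips (bolt shear governs)

Bolt shear: A_b = π·0.5²/4 = 0.1963 in²; R_n = 54 × 0.1963 × 4 × 1 = 42.41 kips → 42.41 / 2 = 21.2 kips.
Bearing: edge l_c = 0.7188, r_n = 37.52 kips; interior l_c = 1.188, r_n = 52.2 kips; R_n = 37.52 + 3·52.2 = 194.1 kips → 97.1 kips.
Block shear: A_gv = 4.688, A_nv = 3.047, A_nt = 0.5156 in²; R_n = min(0.6F_uA_nv, 0.6F_yA_gv) + U_bs·F_u·A_nt = 131.2 kips → 65.6 kips.
Bolt shear governs: 21.2 kips.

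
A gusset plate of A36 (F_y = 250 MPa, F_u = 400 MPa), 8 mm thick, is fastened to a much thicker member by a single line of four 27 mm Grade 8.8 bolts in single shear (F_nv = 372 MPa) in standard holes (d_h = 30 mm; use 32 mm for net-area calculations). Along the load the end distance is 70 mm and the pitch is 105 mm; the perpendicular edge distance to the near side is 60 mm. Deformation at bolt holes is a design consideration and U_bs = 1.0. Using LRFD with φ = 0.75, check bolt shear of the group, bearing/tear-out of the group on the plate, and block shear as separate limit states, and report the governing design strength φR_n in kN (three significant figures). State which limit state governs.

Bolt shear: A_b = π·27²/4 = 572.6 mm²; R_n = 372 × 572.6 × 4 × 1 / 1000 = 852 kN → 0.75 × 852 = 639 kN.
Bearing: edge l_c = 55, r_n = 207.4 kN; interior l_c = 75, r_n = 207.4 kN; R_n = 207.4 + 3·207.4 = 829.4 kN → 622 kN.
Block shear: A_gv = 3080, A_nv = 2184, A_nt = 352 mm²; R_n = min(0.6F_uA_nv, 0.6F_yA_gv) + U_bs·F_u·A_nt = 602.8 kN → 452 kN.
Block shear governs: 452 kN.

452 kN (block shear governs)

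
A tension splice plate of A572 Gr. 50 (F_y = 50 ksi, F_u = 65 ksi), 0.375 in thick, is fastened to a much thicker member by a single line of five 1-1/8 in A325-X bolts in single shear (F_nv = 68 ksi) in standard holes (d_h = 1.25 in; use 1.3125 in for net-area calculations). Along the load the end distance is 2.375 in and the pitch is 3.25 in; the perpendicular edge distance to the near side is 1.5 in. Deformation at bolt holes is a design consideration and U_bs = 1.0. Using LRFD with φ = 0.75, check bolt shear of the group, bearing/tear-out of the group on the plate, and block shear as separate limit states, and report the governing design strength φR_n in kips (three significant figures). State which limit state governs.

Bolt shear: A_b = π·1.125²/4 = 0.994 in²; R_n = 68 × 0.994 × 5 × 1 = 338 kips → 0.75 × 338 = 253 kips.
Bearing: edge l_c = 1.75, r_n = 51.19 kips; interior l_c = 2, r_n = 58.5 kips; R_n = 51.19 + 4·58.5 = 285.2 kips → 214 kips.
Block shear: A_gv = 5.766, A_nv = 3.551, A_nt = 0.3164 in²; R_n = min(0.6F_uA_nv, 0.6F_yA_gv) + U_bs·F_u·A_nt = 159 kips → 119 kips.
Block shear governs: 119 kips.

119 kips (block shear governs)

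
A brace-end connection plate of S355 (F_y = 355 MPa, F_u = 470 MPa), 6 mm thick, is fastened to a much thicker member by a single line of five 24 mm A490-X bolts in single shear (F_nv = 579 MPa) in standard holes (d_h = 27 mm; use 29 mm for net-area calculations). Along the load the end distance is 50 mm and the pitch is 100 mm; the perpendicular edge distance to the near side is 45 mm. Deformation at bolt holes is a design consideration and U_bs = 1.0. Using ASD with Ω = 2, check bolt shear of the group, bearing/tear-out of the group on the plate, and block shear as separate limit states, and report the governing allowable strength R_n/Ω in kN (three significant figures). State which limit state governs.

Bolt shear: A_b = π·24²/4 = 452.4 mm²; R_n = 579 × 452.4 × 5 × 1 / 1000 = 1310 kN → 1310 / 2 = 655 kN.
Bearing: edge l_c = 36.5, r_n = 123.5 kN; interior l_c = 73, r_n = 162.4 kN; R_n = 123.5 + 4·162.4 = 773.2 kN → 387 kN.
Block shear: A_gv = 2700, A_nv = 1917, A_nt = 183 mm²; R_n = min(0.6F_uA_nv, 0.6F_yA_gv) + U_bs·F_u·A_nt = 626.6 kN → 313 kN.
Block shear governs: 313 kN.

313 kN (block shear governs)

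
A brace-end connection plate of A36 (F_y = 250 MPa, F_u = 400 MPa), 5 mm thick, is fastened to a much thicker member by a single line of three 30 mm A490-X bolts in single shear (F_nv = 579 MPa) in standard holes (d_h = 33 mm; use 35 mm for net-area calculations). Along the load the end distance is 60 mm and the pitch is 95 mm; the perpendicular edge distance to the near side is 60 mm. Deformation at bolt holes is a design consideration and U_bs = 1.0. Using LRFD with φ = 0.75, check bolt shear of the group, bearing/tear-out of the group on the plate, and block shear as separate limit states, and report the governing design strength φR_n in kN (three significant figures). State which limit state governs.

204 kN (block shear governs)

Bolt shear: A_b = π·30²/4 = 706.9 mm²; R_n = 579 × 706.9 × 3 × 1 / 1000 = 1228 kN → 0.75 × 1228 = 921 kN.
Bearing: edge l_c = 43.5, r_n = 104.4 kN; interior l_c = 62, r_n = 144 kN; R_n = 104.4 + 2·144 = 392.4 kN → 294 kN.
Block shear: A_gv = 1250, A_nv = 812.5, A_nt = 212.5 mm²; R_n = min(0.6F_uA_nv, 0.6F_yA_gv) + U_bs·F_u·A_nt = 272.5 kN → 204 kN.
Block shear governs: 204 kN.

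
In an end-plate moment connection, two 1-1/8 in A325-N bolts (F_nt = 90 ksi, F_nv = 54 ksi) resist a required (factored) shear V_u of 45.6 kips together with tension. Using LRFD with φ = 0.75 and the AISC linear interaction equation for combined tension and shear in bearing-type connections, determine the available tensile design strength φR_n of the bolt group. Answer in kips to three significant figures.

98.5 kips

A_b = π·1.125²/4 = 0.994 in²; f_rv = 45.6 / (2 × 0.994) = 22.94 ksi.
F'_nt = 1.3 F_nt − (F_nt / φF_nv) f_rv = 1.3·90 − (90/(0.75·54))·22.94 = 66.03 ksi, capped at F_nt → F'_nt = 66.03 ksi.
R_n = F'_nt · A_b · n = 66.03 × 0.994 × 2 = 131.3 kips.
Design strength φR_n = 0.75 × 131.3 = 98.5 kips.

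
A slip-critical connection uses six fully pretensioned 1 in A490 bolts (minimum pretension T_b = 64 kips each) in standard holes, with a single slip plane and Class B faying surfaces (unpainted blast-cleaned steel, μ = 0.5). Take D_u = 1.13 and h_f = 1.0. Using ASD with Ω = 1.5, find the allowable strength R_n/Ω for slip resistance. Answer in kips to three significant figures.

R_n = μ · D_u · h_f · T_b · n_s · n_b = 0.5 × 1.13 × 1.0 × 64 × 1 × 6 = 217 kips.
Allowable strength R_n/Ω = 217 / 1.5 = 145 kips.

145 kips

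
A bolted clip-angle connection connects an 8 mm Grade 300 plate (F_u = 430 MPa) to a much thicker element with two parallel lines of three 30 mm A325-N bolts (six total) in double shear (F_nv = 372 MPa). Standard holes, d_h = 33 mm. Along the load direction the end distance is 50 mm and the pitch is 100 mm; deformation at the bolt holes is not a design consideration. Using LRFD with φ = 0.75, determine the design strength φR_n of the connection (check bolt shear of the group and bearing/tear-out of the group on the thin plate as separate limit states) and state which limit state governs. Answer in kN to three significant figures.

1190 kN (bearing governs)

Bolt shear: A_b = π·30²/4 = 706.9 mm²; R_n = 372 × 706.9 × 6 × 2 / 1000 = 3155 kN → 0.75 × 3155 = 2370 kN.
Bearing (1.5 l_c t F_u ≤ 3.0 d t F_u): upper limit = 3.0·30·8·430 / 1000 = 309.6 kN.
  Edge l_c = 50 − 33/2 = 33.5 → r_n = 172.9 kN; interior l_c = 100 − 33 = 67 → r_n = 309.6 kN.
  R_n,bearing = 2·172.9 + 4·309.6 = 1584 kN → 0.75 × 1584 = 1190 kN.
Bearing governs: 1190 kN.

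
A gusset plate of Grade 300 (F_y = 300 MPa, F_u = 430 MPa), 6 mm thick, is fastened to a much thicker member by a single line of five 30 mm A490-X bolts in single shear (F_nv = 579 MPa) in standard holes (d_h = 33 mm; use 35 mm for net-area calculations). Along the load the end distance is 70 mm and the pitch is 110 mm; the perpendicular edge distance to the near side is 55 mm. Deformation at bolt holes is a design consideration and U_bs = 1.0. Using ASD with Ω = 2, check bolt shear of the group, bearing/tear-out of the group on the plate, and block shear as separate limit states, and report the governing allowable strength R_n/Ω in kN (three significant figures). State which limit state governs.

Bolt shear: A_b = π·30²/4 = 706.9 mm²; R_n = 579 × 706.9 × 5 × 1 / 1000 = 2046 kN → 2046 / 2 = 1020 kN.
Bearing: edge l_c = 53.5, r_n = 165.6 kN; interior l_c = 77, r_n = 185.8 kN; R_n = 165.6 + 4·185.8 = 908.7 kN → 454 kN.
Block shear: A_gv = 3060, A_nv = 2115, A_nt = 225 mm²; R_n = min(0.6F_uA_nv, 0.6F_yA_gv) + U_bs·F_u·A_nt = 642.4 kN → 321 kN.
Block shear governs: 321 kN.

321 kN (block shear governs)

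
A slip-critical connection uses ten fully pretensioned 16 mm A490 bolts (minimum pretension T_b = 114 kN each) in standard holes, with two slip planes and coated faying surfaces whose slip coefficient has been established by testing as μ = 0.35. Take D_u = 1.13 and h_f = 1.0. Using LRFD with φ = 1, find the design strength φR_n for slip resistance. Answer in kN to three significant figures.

R_n = μ · D_u · h_f · T_b · n_s · n_b = 0.35 × 1.13 × 1.0 × 114 × 2 × 10 = 901.7 kN.
Design strength φR_n = 1 × 901.7 = 902 kN.

902 kN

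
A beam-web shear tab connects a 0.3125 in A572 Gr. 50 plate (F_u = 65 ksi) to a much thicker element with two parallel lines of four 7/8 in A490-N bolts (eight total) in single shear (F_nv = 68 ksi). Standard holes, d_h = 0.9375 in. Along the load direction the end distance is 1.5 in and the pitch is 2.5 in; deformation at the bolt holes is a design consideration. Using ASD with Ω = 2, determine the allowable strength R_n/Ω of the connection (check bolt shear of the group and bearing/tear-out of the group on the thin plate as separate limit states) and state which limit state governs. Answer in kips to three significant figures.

139 kips (bearing governs)

Bolt shear: A_b = π·0.875²/4 = 0.6013 in²; R_n = 68 × 0.6013 × 8 × 1 = 327.1 kips → 327.1 / 2 = 164 kips.
Bearing (1.2 l_c t F_u ≤ 2.4 d t F_u): upper limit = 2.4·0.875·0.3125·65 = 42.66 kips.
  Edge l_c = 1.5 − 0.9375/2 = 1.031 → r_n = 25.14 kips; interior l_c = 2.5 − 0.9375 = 1.562 → r_n = 38.09 kips.
  R_n,bearing = 2·25.14 + 6·38.09 = 278.8 kips → 278.8 / 2 = 139 kips.
Bearing governs: 139 kips.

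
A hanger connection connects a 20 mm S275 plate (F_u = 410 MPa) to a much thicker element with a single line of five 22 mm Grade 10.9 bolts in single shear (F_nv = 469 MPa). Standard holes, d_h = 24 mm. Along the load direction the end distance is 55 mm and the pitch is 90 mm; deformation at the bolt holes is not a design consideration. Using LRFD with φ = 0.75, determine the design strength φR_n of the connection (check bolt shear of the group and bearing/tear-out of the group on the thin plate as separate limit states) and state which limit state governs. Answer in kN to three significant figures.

669 kN (bolt shear governs)

Bolt shear: A_b = π·22²/4 = 380.1 mm²; R_n = 469 × 380.1 × 5 × 1 / 1000 = 891.4 kN → 0.75 × 891.4 = 669 kN.
Bearing (1.5 l_c t F_u ≤ 3.0 d t F_u): upper limit = 3.0·22·20·410 / 1000 = 541.2 kN.
  Edge l_c = 55 − 24/2 = 43 → r_n = 528.9 kN; interior l_c = 90 − 24 = 66 → r_n = 541.2 kN.
  R_n,bearing = 1·528.9 + 4·541.2 = 2694 kN → 0.75 × 2694 = 2020 kN.
Bolt shear governs: 669 kN.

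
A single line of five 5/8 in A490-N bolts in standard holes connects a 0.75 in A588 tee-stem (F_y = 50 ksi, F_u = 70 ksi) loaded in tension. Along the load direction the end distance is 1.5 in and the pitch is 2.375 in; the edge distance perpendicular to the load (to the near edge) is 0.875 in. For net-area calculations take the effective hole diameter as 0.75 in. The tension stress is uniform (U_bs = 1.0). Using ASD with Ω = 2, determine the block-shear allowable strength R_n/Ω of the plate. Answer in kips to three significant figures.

133 kips

Shear plane L_v = 1.5 + 4·2.375 = 11 in; A_gv = 11 × 0.75 = 8.25 in².
A_nv = (11 − 4.5·0.75) × 0.75 = 5.719 in².
A_nt = (0.875 − 0.5·0.75) × 0.75 = 0.375 in².
0.6 F_u A_nv = 240.2 kips; 0.6 F_y A_gv = 247.5 kips → shear rupture governs the shear term.
R_n = 240.2 + 1.0 × 70 × 0.375 = 266.4 kips.
Allowable strength R_n/Ω = 266.4 / 2 = 133 kips.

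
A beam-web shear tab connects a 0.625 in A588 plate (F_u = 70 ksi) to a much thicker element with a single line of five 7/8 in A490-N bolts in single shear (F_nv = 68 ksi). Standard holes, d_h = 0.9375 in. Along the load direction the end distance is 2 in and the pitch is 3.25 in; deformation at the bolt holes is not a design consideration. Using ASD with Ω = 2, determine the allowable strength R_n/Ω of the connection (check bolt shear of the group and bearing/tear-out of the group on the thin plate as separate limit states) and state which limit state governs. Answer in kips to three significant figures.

Bolt shear: A_b = π·0.875²/4 = 0.6013 in²; R_n = 68 × 0.6013 × 5 × 1 = 204.4 kips → 204.4 / 2 = 102 kips.
Bearing (1.5 l_c t F_u ≤ 3.0 d t F_u): upper limit = 3.0·0.875·0.625·70 = 114.8 kips.
  Edge l_c = 2 − 0.9375/2 = 1.531 → r_n = 100.5 kips; interior l_c = 3.25 − 0.9375 = 2.312 → r_n = 114.8 kips.
  R_n,bearing = 1·100.5 + 4·114.8 = 559.9 kips → 559.9 / 2 = 280 kips.
Bolt shear governs: 102 kips.

102 kips (bolt shear governs)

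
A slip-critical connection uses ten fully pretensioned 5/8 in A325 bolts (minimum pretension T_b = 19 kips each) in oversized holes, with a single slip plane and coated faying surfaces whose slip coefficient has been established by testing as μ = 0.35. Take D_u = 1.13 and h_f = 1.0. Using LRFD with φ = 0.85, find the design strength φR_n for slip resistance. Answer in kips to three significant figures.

63.9 kips

R_n = μ · D_u · h_f · T_b · n_s · n_b = 0.35 × 1.13 × 1.0 × 19 × 1 × 10 = 75.14 kips.
Design strength φR_n = 0.85 × 75.14 = 63.9 kips.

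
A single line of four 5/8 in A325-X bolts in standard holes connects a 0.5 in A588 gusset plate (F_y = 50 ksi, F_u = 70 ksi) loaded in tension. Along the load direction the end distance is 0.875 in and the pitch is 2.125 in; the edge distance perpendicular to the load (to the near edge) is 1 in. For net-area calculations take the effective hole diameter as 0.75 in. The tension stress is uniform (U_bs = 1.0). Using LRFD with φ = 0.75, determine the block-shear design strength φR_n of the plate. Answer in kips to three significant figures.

89.2 kips

Shear plane L_v = 0.875 + 3·2.125 = 7.25 in; A_gv = 7.25 × 0.5 = 3.625 in².
A_nv = (7.25 − 3.5·0.75) × 0.5 = 2.312 in².
A_nt = (1 − 0.5·0.75) × 0.5 = 0.3125 in².
0.6 F_u A_nv = 97.12 kips; 0.6 F_y A_gv = 108.8 kips → shear rupture governs the shear term.
R_n = 97.12 + 1.0 × 70 × 0.3125 = 119 kips.
Design strength φR_n = 0.75 × 119 = 89.2 kips.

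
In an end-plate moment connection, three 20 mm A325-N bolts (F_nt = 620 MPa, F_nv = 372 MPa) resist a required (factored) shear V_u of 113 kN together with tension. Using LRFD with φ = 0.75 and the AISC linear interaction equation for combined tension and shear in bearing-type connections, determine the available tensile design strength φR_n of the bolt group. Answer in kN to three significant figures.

A_b = π·20²/4 = 314.2 mm²; f_rv = 113 × 1000 / (3 × 314.2) = 119.9 MPa.
F'_nt = 1.3 F_nt − (F_nt / φF_nv) f_rv = 1.3·620 − (620/(0.75·372))·119.9 = 539.6 MPa, capped at F_nt → F'_nt = 539.6 MPa.
R_n = F'_nt · A_b · n = 539.6 × 314.2 × 3 / 1000 = 508.5 kN.
Design strength φR_n = 0.75 × 508.5 = 381 kN.

381 kN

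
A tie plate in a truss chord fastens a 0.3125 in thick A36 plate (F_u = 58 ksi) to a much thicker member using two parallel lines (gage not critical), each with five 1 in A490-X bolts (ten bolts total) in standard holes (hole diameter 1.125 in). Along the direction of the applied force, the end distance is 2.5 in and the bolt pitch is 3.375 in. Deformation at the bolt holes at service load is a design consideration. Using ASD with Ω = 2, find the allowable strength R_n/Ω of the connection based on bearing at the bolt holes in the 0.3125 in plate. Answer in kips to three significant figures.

Per bolt r_n = 1.2 l_c t F_u ≤ 2.4 d t F_u; upper limit = 2.4 × 1 × 0.3125 × 58 = 43.5 kips.
Edge bolt: l_c = 2.5 − 1.125/2 = 1.938 in → 1.2 × 1.938 × 0.3125 × 58 = 42.14 → r_n = 42.14 kips.
Interior bolts: l_c = 3.375 − 1.125 = 2.25 in → 1.2 × 2.25 × 0.3125 × 58 = 48.94 → r_n = 43.5 kips.
R_n = 2 × 42.14 + 8 × 43.5 = 432.3 kips.
Allowable strength R_n/Ω = 432.3 / 2 = 216 kips.

216 kips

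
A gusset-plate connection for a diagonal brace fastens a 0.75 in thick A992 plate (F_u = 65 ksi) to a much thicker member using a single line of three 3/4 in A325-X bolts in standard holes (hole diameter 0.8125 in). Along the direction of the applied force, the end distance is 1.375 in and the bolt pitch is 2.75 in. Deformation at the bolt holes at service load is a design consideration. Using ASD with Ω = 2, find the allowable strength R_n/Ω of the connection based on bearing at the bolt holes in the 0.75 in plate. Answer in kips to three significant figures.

116 kips

Per bolt r_n = 1.2 l_c t F_u ≤ 2.4 d t F_u; upper limit = 2.4 × 0.75 × 0.75 × 65 = 87.75 kips.
Edge bolt: l_c = 1.375 − 0.8125/2 = 0.9688 in → 1.2 × 0.9688 × 0.75 × 65 = 56.67 → r_n = 56.67 kips.
Interior bolts: l_c = 2.75 − 0.8125 = 1.938 in → 1.2 × 1.938 × 0.75 × 65 = 113.3 → r_n = 87.75 kips.
R_n = 1 × 56.67 + 2 × 87.75 = 232.2 kips.
Allowable strength R_n/Ω = 232.2 / 2 = 116 kips.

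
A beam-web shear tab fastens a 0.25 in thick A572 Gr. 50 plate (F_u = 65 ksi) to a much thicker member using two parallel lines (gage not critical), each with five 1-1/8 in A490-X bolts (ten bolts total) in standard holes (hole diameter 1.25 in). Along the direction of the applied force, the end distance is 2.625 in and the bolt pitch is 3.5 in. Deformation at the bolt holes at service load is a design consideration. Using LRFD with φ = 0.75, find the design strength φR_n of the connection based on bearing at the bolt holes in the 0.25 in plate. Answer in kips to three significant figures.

322 kips

Per bolt r_n = 1.2 l_c t F_u ≤ 2.4 d t F_u; upper limit = 2.4 × 1.125 × 0.25 × 65 = 43.87 kips.
Edge bolt: l_c = 2.625 − 1.25/2 = 2 in → 1.2 × 2 × 0.25 × 65 = 39 → r_n = 39 kips.
Interior bolts: l_c = 3.5 − 1.25 = 2.25 in → 1.2 × 2.25 × 0.25 × 65 = 43.87 → r_n = 43.87 kips.
R_n = 2 × 39 + 8 × 43.87 = 429 kips.
Design strength φR_n = 0.75 × 429 = 322 kips.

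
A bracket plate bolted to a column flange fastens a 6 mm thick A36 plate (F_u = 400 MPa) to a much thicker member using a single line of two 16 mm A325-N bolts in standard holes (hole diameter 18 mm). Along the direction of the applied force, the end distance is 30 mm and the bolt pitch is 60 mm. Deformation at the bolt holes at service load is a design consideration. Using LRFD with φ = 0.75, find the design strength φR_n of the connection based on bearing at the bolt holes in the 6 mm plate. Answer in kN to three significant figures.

114 kN

Per bolt r_n = 1.2 l_c t F_u ≤ 2.4 d t F_u; upper limit = 2.4 × 16 × 6 × 400 / 1000 = 92.16 kN.
Edge bolt: l_c = 30 − 18/2 = 21 mm → 1.2 × 21 × 6 × 400 / 1000 = 60.48 → r_n = 60.48 kN.
Interior bolts: l_c = 60 − 18 = 42 mm → 1.2 × 42 × 6 × 400 / 1000 = 121 → r_n = 92.16 kN.
R_n = 1 × 60.48 + 1 × 92.16 = 152.6 kN.
Design strength φR_n = 0.75 × 152.6 = 114 kN.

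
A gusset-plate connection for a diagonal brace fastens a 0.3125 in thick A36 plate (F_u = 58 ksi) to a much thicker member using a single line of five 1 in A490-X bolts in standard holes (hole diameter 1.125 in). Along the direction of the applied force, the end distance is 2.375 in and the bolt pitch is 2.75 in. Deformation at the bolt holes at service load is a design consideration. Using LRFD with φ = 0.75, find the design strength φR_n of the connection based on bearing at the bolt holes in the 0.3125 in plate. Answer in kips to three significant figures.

136 kips

Per bolt r_n = 1.2 l_c t F_u ≤ 2.4 d t F_u; upper limit = 2.4 × 1 × 0.3125 × 58 = 43.5 kips.
Edge bolt: l_c = 2.375 − 1.125/2 = 1.812 in → 1.2 × 1.812 × 0.3125 × 58 = 39.42 → r_n = 39.42 kips.
Interior bolts: l_c = 2.75 − 1.125 = 1.625 in → 1.2 × 1.625 × 0.3125 × 58 = 35.34 → r_n = 35.34 kips.
R_n = 1 × 39.42 + 4 × 35.34 = 180.8 kips.
Design strength φR_n = 0.75 × 180.8 = 136 kips.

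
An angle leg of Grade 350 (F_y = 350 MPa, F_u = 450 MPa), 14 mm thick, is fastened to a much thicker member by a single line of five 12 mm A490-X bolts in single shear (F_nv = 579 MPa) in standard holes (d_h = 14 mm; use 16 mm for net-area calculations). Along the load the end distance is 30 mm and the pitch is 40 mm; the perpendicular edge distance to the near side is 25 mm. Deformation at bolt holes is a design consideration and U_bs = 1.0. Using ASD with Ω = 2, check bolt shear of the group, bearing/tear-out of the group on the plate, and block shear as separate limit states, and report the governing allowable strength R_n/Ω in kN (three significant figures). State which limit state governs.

Bolt shear: A_b = π·12²/4 = 113.1 mm²; R_n = 579 × 113.1 × 5 × 1 / 1000 = 327.4 kN → 327.4 / 2 = 164 kN.
Bearing: edge l_c = 23, r_n = 173.9 kN; interior l_c = 26, r_n = 181.4 kN; R_n = 173.9 + 4·181.4 = 899.6 kN → 450 kN.
Block shear: A_gv = 2660, A_nv = 1652, A_nt = 238 mm²; R_n = min(0.6F_uA_nv, 0.6F_yA_gv) + U_bs·F_u·A_nt = 553.1 kN → 277 kN.
Bolt shear governs: 164 kN.

164 kN (bolt shear governs)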